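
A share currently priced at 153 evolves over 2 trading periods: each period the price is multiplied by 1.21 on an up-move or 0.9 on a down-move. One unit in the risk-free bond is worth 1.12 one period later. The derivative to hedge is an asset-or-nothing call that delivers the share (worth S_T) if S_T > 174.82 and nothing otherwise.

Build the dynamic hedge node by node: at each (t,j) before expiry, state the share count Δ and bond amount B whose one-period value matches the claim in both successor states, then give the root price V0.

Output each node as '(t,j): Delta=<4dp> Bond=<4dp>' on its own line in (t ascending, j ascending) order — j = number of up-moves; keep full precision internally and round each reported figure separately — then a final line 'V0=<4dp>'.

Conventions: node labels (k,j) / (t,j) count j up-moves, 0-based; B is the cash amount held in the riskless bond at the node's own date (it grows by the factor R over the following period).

(0,0): Delta=2.9926 Bond=-367.9323
(1,0): Delta=0.0000 Bond=0.0000
(1,1): Delta=3.9032 Bond=-580.6641
V0=89.9390

Arbitrage-free pricing uses the up-move probability p* = (R−d)/(u−d) = 0.7097, discounting each step at R = 1.12.
Payoffs at expiry: V(2,0)=0.0000, V(2,1)=0.0000, V(2,2)=224.0073
  t=1,j=0: stock 137.7000 → up 166.6170 (V=0.0000), down 123.9300 (V=0.0000). Price 0.0000; hedge Δ=0.0000, bond B=0.0000.
  t=1,j=1: stock 185.1300 → up 224.0073 (V=224.0073), down 166.6170 (V=0.0000). Price 141.9401; hedge Δ=3.9032, bond B=-580.6641.
  t=0,j=0: stock 153.0000 → up 185.1300 (V=141.9401), down 137.7000 (V=0.0000). Price 89.9390; hedge Δ=2.9926, bond B=-367.9323.
Verification: the root portfolio costs Δ(0,0)·S0 + B(0,0) = 89.9390, matching V0.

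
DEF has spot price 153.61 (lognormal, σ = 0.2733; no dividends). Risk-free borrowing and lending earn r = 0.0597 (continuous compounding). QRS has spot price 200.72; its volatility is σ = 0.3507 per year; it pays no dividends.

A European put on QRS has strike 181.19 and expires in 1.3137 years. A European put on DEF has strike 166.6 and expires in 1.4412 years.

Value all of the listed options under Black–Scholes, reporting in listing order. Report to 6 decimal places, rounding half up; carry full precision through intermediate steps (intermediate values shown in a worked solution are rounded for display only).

price(QRS put K=181.19) = 15.597952
price(DEF put K=166.6) = 19.597652

[QRS put K=181.19]
σ√T = 0.3507·√1.3137 = 0.401961
d₁ = (ln(S/K) + (r+σ²/2)T) / (σ√T) = (ln(200.72/181.19) + (0.0597+0.3507²/2)·1.3137) / 0.401961 = (0.102365 + 0.159214) / 0.401961 = 0.650757
d₂ = d₁ − σ√T = 0.650757 − 0.401961 = 0.248796
e^{−rT} = 0.924569
N(−d₁) = 0.257602,  N(−d₂) = 0.401759
price = K·e^{−rT}·N(−d₂) − S·N(−d₁) = 67.303763 − 51.705811 = 15.597952
[DEF put K=166.6]
σ√T = 0.2733·√1.4412 = 0.328097
d₁ = (ln(S/K) + (r+σ²/2)T) / (σ√T) = (ln(153.61/166.6) + (0.0597+0.2733²/2)·1.4412) / 0.328097 = (-0.081179 + 0.139863) / 0.328097 = 0.178864
d₂ = d₁ − σ√T = 0.178864 − 0.328097 = -0.149233
e^{−rT} = 0.917558
N(−d₁) = 0.429022,  N(−d₂) = 0.559315
price = K·e^{−rT}·N(−d₂) − S·N(−d₁) = 85.499786 − 65.902134 = 19.597652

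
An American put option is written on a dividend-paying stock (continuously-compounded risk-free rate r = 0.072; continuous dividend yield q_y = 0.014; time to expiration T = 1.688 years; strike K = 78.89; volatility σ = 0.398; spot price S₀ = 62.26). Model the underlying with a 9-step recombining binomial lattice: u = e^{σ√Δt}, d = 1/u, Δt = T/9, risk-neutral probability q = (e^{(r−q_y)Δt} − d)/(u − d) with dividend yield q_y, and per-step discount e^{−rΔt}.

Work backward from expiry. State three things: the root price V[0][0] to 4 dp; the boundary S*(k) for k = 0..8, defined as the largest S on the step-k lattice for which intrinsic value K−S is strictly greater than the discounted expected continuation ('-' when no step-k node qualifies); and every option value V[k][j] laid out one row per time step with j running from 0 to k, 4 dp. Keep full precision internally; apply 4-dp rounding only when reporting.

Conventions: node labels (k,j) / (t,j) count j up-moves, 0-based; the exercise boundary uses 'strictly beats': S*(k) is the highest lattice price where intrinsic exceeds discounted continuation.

price = 20.5406
boundary = - - 44.1057 37.1226 44.1057 52.4025 44.1057 52.4025 62.2600
tree:
20.5406
27.1003 14.2459
34.7843 19.8115 8.8167
41.7674 26.7105 13.1414 4.5353
47.6450 34.7843 19.0028 7.3719 1.6923
52.5919 41.7674 26.4875 11.6972 3.0496 0.3187
56.7556 47.6450 34.7843 17.9856 5.4406 0.6317 0.0000
60.2601 52.5919 41.7674 26.4875 9.5869 1.2521 0.0000 0.0000
63.2097 56.7556 47.6450 34.7843 16.6300 2.4815 0.0000 0.0000 0.0000
65.6924 60.2601 52.5919 41.7674 26.4875 4.9182 0.0000 0.0000 0.0000 0.0000

Δt=0.18756  u=1.18811  d=0.84167  q=0.48859  discount=0.98659
step 9 (expiry): payoffs max(K−S,0) = 65.6924 60.2601 52.5919 41.7674 26.4875 4.9182 0.0000 0.0000 0.0000 0.0000
step 8: (k=8,j=0): S=15.6803, K−S=63.2097, hold=62.1927 ⇒ V=63.2097 exercise | (k=8,j=1): S=22.1344, K−S=56.7556, hold=55.7555 ⇒ V=56.7556 exercise | (k=8,j=2): S=31.2450, K−S=47.6450, hold=46.6687 ⇒ V=47.6450 exercise | (k=8,j=3): S=44.1057, K−S=34.7843, hold=33.8417 ⇒ V=34.7843 exercise | (k=8,j=4): S=62.2600, K−S=16.6300, hold=15.7351 ⇒ V=16.6300 exercise | (k=8,j=5): S=87.8867, K−S=0.0000, hold=2.4815 ⇒ V=2.4815 continue | (k=8,j=6): S=124.0615, K−S=0.0000, hold=0.0000 ⇒ V=0.0000 continue | (k=8,j=7): S=175.1262, K−S=0.0000, hold=0.0000 ⇒ V=0.0000 continue | (k=8,j=8): S=247.2094, K−S=0.0000, hold=0.0000 ⇒ V=0.0000 continue  boundary S*=62.2600
step 7: (k=7,j=0): S=18.6299, K−S=60.2601, hold=59.2508 ⇒ V=60.2601 exercise | (k=7,j=1): S=26.2981, K−S=52.5919, hold=51.6027 ⇒ V=52.5919 exercise | (k=7,j=2): S=37.1226, K−S=41.7674, hold=40.8066 ⇒ V=41.7674 exercise | (k=7,j=3): S=52.4025, K−S=26.4875, hold=25.5667 ⇒ V=26.4875 exercise | (k=7,j=4): S=73.9718, K−S=4.9182, hold=9.5869 ⇒ V=9.5869 continue | (k=7,j=5): S=104.4191, K−S=0.0000, hold=1.2521 ⇒ V=1.2521 continue | (k=7,j=6): S=147.3988, K−S=0.0000, hold=0.0000 ⇒ V=0.0000 continue | (k=7,j=7): S=208.0693, K−S=0.0000, hold=0.0000 ⇒ V=0.0000 continue  boundary S*=52.4025
step 6: (k=6,j=0): S=22.1344, K−S=56.7556, hold=55.7555 ⇒ V=56.7556 exercise | (k=6,j=1): S=31.2450, K−S=47.6450, hold=46.6687 ⇒ V=47.6450 exercise | (k=6,j=2): S=44.1057, K−S=34.7843, hold=33.8417 ⇒ V=34.7843 exercise | (k=6,j=3): S=62.2600, K−S=16.6300, hold=17.9856 ⇒ V=17.9856 continue | (k=6,j=4): S=87.8867, K−S=0.0000, hold=5.4406 ⇒ V=5.4406 continue | (k=6,j=5): S=124.0615, K−S=0.0000, hold=0.6317 ⇒ V=0.6317 continue | (k=6,j=6): S=175.1262, K−S=0.0000, hold=0.0000 ⇒ V=0.0000 continue  boundary S*=44.1057
step 5: (k=5,j=0): S=26.2981, K−S=52.5919, hold=51.6027 ⇒ V=52.5919 exercise | (k=5,j=1): S=37.1226, K−S=41.7674, hold=40.8066 ⇒ V=41.7674 exercise | (k=5,j=2): S=52.4025, K−S=26.4875, hold=26.2202 ⇒ V=26.4875 exercise | (k=5,j=3): S=73.9718, K−S=4.9182, hold=11.6972 ⇒ V=11.6972 continue | (k=5,j=4): S=104.4191, K−S=0.0000, hold=3.0496 ⇒ V=3.0496 continue | (k=5,j=5): S=147.3988, K−S=0.0000, hold=0.3187 ⇒ V=0.3187 continue  boundary S*=52.4025
step 4: (k=4,j=0): S=31.2450, K−S=47.6450, hold=46.6687 ⇒ V=47.6450 exercise | (k=4,j=1): S=44.1057, K−S=34.7843, hold=33.8417 ⇒ V=34.7843 exercise | (k=4,j=2): S=62.2600, K−S=16.6300, hold=19.0028 ⇒ V=19.0028 continue | (k=4,j=3): S=87.8867, K−S=0.0000, hold=7.3719 ⇒ V=7.3719 continue | (k=4,j=4): S=124.0615, K−S=0.0000, hold=1.6923 ⇒ V=1.6923 continue  boundary S*=44.1057
step 3: (k=3,j=0): S=37.1226, K−S=41.7674, hold=40.8066 ⇒ V=41.7674 exercise | (k=3,j=1): S=52.4025, K−S=26.4875, hold=26.7105 ⇒ V=26.7105 continue | (k=3,j=2): S=73.9718, K−S=4.9182, hold=13.1414 ⇒ V=13.1414 continue | (k=3,j=3): S=104.4191, K−S=0.0000, hold=4.5353 ⇒ V=4.5353 continue  boundary S*=37.1226
step 2: (k=2,j=0): S=44.1057, K−S=34.7843, hold=33.9493 ⇒ V=34.7843 exercise | (k=2,j=1): S=62.2600, K−S=16.6300, hold=19.8115 ⇒ V=19.8115 continue | (k=2,j=2): S=87.8867, K−S=0.0000, hold=8.8167 ⇒ V=8.8167 continue  boundary S*=44.1057
step 1: (k=1,j=0): S=52.4025, K−S=26.4875, hold=27.1003 ⇒ V=27.1003 continue | (k=1,j=1): S=73.9718, K−S=4.9182, hold=14.2459 ⇒ V=14.2459 continue  boundary S*=-
step 0: (k=0,j=0): S=62.2600, K−S=16.6300, hold=20.5406 ⇒ V=20.5406 continue  boundary S*=-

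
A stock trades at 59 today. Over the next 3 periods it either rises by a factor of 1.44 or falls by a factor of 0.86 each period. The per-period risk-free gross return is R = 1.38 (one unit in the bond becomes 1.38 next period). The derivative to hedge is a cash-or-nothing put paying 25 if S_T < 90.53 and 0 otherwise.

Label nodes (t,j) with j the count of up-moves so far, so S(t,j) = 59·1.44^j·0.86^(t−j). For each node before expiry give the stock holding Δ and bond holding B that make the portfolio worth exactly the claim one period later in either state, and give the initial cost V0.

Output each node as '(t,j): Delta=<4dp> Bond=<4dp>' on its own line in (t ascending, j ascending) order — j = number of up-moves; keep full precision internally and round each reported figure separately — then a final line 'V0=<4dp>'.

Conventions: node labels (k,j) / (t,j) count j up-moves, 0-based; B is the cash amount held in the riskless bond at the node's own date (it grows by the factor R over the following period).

(0,0): Delta=-0.0712 Bond=4.4827
(1,0): Delta=-0.5519 Bond=30.5788
(1,1): Delta=-0.0380 Bond=3.3716
(2,0): Delta=0.0000 Bond=18.1159
(2,1): Delta=-0.5899 Bond=44.9775
(2,2): Delta=0.0000 Bond=0.0000
V0=0.2843

The replicating-portfolio and risk-neutral prices coincide; use p* = (1.38−0.86)/(1.44−0.86) = 0.8966 for the latter.
Terminal payoffs: V(3,0)=25.0000, V(3,1)=25.0000, V(3,2)=0.0000, V(3,3)=0.0000
(2,0): S=43.6364. Δ = (V_up−V_dn)/(S_up−S_dn) = (25.0000−25.0000)/(62.8364−37.5273) = 0.0000. V = [p*·25.0000 + (1−p*)·25.0000]/1.38 = 18.1159. B = V − Δ·S = 18.1159.
(2,1): S=73.0656. Δ = (V_up−V_dn)/(S_up−S_dn) = (0.0000−25.0000)/(105.2145−62.8364) = -0.5899. V = [p*·0.0000 + (1−p*)·25.0000]/1.38 = 1.8741. B = V − Δ·S = 44.9775.
(2,2): S=122.3424. Δ = (V_up−V_dn)/(S_up−S_dn) = (0.0000−0.0000)/(176.1731−105.2145) = 0.0000. V = [p*·0.0000 + (1−p*)·0.0000]/1.38 = 0.0000. B = V − Δ·S = 0.0000.
(1,0): S=50.7400. Δ = (V_up−V_dn)/(S_up−S_dn) = (1.8741−18.1159)/(73.0656−43.6364) = -0.5519. V = [p*·1.8741 + (1−p*)·18.1159]/1.38 = 2.5755. B = V − Δ·S = 30.5788.
(1,1): S=84.9600. Δ = (V_up−V_dn)/(S_up−S_dn) = (0.0000−1.8741)/(122.3424−73.0656) = -0.0380. V = [p*·0.0000 + (1−p*)·1.8741]/1.38 = 0.1405. B = V − Δ·S = 3.3716.
(0,0): S=59.0000. Δ = (V_up−V_dn)/(S_up−S_dn) = (0.1405−2.5755)/(84.9600−50.7400) = -0.0712. V = [p*·0.1405 + (1−p*)·2.5755]/1.38 = 0.2843. B = V − Δ·S = 4.4827.
Verification: the root portfolio costs Δ(0,0)·S0 + B(0,0) = 0.2843, matching V0.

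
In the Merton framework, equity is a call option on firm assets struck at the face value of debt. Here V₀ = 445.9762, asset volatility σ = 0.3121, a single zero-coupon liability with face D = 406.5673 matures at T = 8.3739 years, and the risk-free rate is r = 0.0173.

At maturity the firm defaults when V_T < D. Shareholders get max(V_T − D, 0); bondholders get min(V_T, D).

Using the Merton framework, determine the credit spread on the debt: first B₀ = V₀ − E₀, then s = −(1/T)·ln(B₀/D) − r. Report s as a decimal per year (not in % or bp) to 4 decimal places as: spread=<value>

spread=0.0382

With assets at 445.9762 and a single debt payment of 406.5673 at 8.3739 years:
d₁ = [ln(V₀/D) + (r + σ²/2)T] / (σ√T)
   = [ln(445.9762/406.5673) + (0.0173 + 0.5·0.3121²)·8.3739] / (0.3121·√8.3739)
   = [0.092516 + 0.552704] / 0.903145 = 0.714415
d₂ = d₁ − σ√T = 0.714415 − 0.903145 = -0.188731
N(d₁) = 0.762515,  N(d₂) = 0.425152,  e^(−rT) = 0.865136
E₀ = V₀·N(d₁) − D·e^(−rT)·N(d₂)
   = 445.9762·0.762515 − 406.5673·0.865136·0.425152 = 190.522100
B₀ = V₀ − E₀ = 445.9762 − 190.522100 = 255.454100
spread = −(1/T)·ln(B₀/D) − r = −(1/8.3739)·ln(255.454100/406.5673) − 0.0173 = 0.03819466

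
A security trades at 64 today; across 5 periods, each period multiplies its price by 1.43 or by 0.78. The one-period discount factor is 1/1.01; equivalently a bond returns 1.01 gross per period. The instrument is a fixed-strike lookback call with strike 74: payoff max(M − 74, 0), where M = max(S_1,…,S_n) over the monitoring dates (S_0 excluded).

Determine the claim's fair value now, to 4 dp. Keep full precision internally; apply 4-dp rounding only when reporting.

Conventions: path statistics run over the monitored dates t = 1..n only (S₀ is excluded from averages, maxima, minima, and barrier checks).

price = 25.1394

No-arbitrage gives p* = (R−d)/(u−d) = 0.3538: enumerate every path, weight its payoff by its p*-probability, and discount by R^5.
Enumerate all 2^5 = 32 price paths (U = up ×1.43, D = down ×0.78); each path with k up-moves has probability p*^k·(1−p*)^(5−k).
DDDDD: M=49.9200, payoff=0.0000, prob=0.112637
UDDDD: M=91.5200, payoff=17.5200, prob=0.061682
DUDDD: M=71.3856, payoff=0.0000, prob=0.061682
UUDDD: M=130.8736, payoff=56.8736, prob=0.033778
DDUDD: M=55.6808, payoff=0.0000, prob=0.061682
UDUDD: M=102.0814, payoff=28.0814, prob=0.033778
DUUDD: M=102.0814, payoff=28.0814, prob=0.033778
UUUDD: M=187.1492, payoff=113.1492, prob=0.018498
DDDUD: M=49.9200, payoff=0.0000, prob=0.061682
UDDUD: M=91.5200, payoff=17.5200, prob=0.033778
DUDUD: M=79.6235, payoff=5.6235, prob=0.033778
UUDUD: M=145.9764, payoff=71.9764, prob=0.018498
DDUUD: M=79.6235, payoff=5.6235, prob=0.033778
UDUUD: M=145.9764, payoff=71.9764, prob=0.018498
DUUUD: M=145.9764, payoff=71.9764, prob=0.018498
UUUUD: M=267.6234, payoff=193.6234, prob=0.010130
DDDDU: M=49.9200, payoff=0.0000, prob=0.061682
UDDDU: M=91.5200, payoff=17.5200, prob=0.033778
DUDDU: M=71.3856, payoff=0.0000, prob=0.033778
UUDDU: M=130.8736, payoff=56.8736, prob=0.018498
DDUDU: M=62.1063, payoff=0.0000, prob=0.033778
UDUDU: M=113.8616, payoff=39.8616, prob=0.018498
DUUDU: M=113.8616, payoff=39.8616, prob=0.018498
UUUDU: M=208.7463, payoff=134.7463, prob=0.010130
DDDUU: M=62.1063, payoff=0.0000, prob=0.033778
UDDUU: M=113.8616, payoff=39.8616, prob=0.018498
DUDUU: M=113.8616, payoff=39.8616, prob=0.018498
UUDUU: M=208.7463, payoff=134.7463, prob=0.010130
DDUUU: M=113.8616, payoff=39.8616, prob=0.018498
UDUUU: M=208.7463, payoff=134.7463, prob=0.010130
DUUUU: M=208.7463, payoff=134.7463, prob=0.010130
UUUUU: M=382.7015, payoff=308.7015, prob=0.005547
Price = Σ prob·payoff / R^5 = 26.421716 / 1.051010 = 25.1394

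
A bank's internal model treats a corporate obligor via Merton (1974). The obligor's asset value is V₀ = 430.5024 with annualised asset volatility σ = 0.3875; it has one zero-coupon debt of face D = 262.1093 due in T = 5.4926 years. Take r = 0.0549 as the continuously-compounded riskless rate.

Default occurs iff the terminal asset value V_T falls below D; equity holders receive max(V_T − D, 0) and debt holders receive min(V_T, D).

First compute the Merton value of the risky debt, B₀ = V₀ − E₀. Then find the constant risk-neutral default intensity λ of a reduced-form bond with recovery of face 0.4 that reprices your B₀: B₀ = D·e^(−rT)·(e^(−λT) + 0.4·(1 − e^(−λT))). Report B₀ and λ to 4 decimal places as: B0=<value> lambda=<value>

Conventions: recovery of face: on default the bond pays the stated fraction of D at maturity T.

B0=168.1254 lambda=0.0456

Equity is a call on the firm's assets struck at D = 262.1093:
d₁ = [ln(V₀/D) + (r + σ²/2)T] / (σ√T)
   = [ln(430.5024/262.1093) + (0.0549 + 0.5·0.3875²)·5.4926] / (0.3875·√5.4926)
   = [0.496191 + 0.713918] / 0.908156 = 1.332490
d₂ = d₁ − σ√T = 1.332490 − 0.908156 = 0.424333
N(d₁) = 0.908650,  N(d₂) = 0.664339,  e^(−rT) = 0.739675
E₀ = V₀·N(d₁) − D·e^(−rT)·N(d₂)
   = 430.5024·0.908650 − 262.1093·0.739675·0.664339 = 262.376963
B₀ = V₀ − E₀ = 430.5024 − 262.376963 = 168.125437
e^(−λT) = (B₀·e^(rT)/D − 0.4)/(1 − 0.4) = (168.1254·1.351944/262.1093 − 0.4)/0.6 = 0.77863476
λ = −ln(0.77863476)/5.4926 = 0.045555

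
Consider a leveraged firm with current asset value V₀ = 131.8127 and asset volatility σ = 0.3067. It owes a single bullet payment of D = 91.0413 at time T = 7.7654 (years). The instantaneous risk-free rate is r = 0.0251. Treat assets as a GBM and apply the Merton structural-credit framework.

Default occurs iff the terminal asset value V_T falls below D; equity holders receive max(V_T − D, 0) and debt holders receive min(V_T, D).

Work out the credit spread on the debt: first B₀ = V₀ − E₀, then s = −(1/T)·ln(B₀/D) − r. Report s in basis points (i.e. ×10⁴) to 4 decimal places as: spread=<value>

spread=231.3322

Work the structural quantities from V₀ = 131.8127 against face 91.0413:
d₁ = [ln(V₀/D) + (r + σ²/2)T] / (σ√T)
   = [ln(131.8127/91.0413) + (0.0251 + 0.5·0.3067²)·7.7654] / (0.3067·√7.7654)
   = [0.370069 + 0.560137] / 0.854665 = 1.088387
d₂ = d₁ − σ√T = 1.088387 − 0.854665 = 0.233723
N(d₁) = 0.861788,  N(d₂) = 0.592400,  e^(−rT) = 0.822907
E₀ = V₀·N(d₁) − D·e^(−rT)·N(d₂)
   = 131.8127·0.861788 − 91.0413·0.822907·0.592400 = 69.212843
B₀ = V₀ − E₀ = 131.8127 − 69.212843 = 62.599857
spread = −(1/T)·ln(B₀/D) − r = −(1/7.7654)·ln(62.599857/91.0413) − 0.0251 = 0.02313322
in basis points: 0.02313322 × 10⁴ = 231.3322 bp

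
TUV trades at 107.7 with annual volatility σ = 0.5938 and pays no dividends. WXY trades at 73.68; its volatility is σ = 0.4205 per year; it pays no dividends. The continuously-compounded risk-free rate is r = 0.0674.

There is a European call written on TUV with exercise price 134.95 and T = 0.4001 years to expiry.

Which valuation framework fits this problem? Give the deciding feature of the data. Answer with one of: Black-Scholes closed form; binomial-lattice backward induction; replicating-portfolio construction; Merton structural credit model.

Key observation: with TUV following a GBM at constant σ and r, the European call struck at 134.95 prices in closed form — nothing here needs a stepwise model or a balance sheet.

framework: Black-Scholes closed form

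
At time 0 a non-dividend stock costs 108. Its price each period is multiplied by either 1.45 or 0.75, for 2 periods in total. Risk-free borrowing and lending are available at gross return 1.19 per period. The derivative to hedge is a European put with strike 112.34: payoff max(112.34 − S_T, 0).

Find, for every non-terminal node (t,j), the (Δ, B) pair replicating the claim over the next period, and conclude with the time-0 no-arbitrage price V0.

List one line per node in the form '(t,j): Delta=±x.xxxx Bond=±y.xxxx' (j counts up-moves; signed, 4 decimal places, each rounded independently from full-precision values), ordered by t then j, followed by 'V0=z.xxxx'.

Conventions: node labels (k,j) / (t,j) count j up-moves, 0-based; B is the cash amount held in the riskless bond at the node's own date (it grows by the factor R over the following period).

The replicating-portfolio and risk-neutral prices coincide; use p* = (1.19−0.75)/(1.45−0.75) = 0.6286 for the latter.
Payoffs at expiry: V(2,0)=51.5900, V(2,1)=0.0000, V(2,2)=0.0000
(1,0): S=81.0000. Δ = (V_up−V_dn)/(S_up−S_dn) = (0.0000−51.5900)/(117.4500−60.7500) = -0.9099. V = [p*·0.0000 + (1−p*)·51.5900]/1.19 = 16.1025. B = V − Δ·S = 89.8025.
(1,1): S=156.6000. Δ = (V_up−V_dn)/(S_up−S_dn) = (0.0000−0.0000)/(227.0700−117.4500) = 0.0000. V = [p*·0.0000 + (1−p*)·0.0000]/1.19 = 0.0000. B = V − Δ·S = 0.0000.
(0,0): S=108.0000. Δ = (V_up−V_dn)/(S_up−S_dn) = (0.0000−16.1025)/(156.6000−81.0000) = -0.2130. V = [p*·0.0000 + (1−p*)·16.1025]/1.19 = 5.0260. B = V − Δ·S = 28.0296.
Verification: the root portfolio costs Δ(0,0)·S0 + B(0,0) = 5.0260, matching V0.

(0,0): Delta=-0.2130 Bond=28.0296
(1,0): Delta=-0.9099 Bond=89.8025
(1,1): Delta=0.0000 Bond=0.0000
V0=5.0260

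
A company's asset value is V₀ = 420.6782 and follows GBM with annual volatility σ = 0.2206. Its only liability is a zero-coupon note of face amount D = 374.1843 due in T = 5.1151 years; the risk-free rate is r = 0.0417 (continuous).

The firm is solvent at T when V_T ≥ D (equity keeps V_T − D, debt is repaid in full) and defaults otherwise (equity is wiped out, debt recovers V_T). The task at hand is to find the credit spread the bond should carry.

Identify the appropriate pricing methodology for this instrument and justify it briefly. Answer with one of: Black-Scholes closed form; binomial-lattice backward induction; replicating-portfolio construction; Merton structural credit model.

Key observation: with the firm-asset dynamics (V₀ = 420.6782) and a single zero-coupon liability of face 374.1843 given, debt value, spread, and default probability all derive from the option view of the balance sheet.

framework: Merton structural credit model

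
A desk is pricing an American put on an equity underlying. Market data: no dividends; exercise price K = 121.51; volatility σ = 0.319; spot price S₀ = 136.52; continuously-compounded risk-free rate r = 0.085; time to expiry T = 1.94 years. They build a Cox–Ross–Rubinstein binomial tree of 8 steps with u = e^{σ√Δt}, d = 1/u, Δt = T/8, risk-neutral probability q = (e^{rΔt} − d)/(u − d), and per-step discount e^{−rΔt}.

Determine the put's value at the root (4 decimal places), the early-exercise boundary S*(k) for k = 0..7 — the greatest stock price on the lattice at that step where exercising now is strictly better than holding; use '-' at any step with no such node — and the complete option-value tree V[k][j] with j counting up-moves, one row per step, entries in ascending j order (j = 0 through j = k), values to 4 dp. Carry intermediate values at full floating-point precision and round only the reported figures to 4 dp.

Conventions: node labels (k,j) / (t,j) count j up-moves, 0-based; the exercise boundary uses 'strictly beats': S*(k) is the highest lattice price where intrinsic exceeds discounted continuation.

Δt=0.24250  u=1.17010  d=0.85463  q=0.52682  discount=0.97960
step 8 (expiry): payoffs max(K−S,0) = 82.6581 68.3165 48.6810 21.7973 0.0000 0.0000 0.0000 0.0000 0.0000
step 7: (k=7,j=0): S=45.4606, K−S=76.0494, hold=73.5704 ⇒ V=76.0494 exercise | (k=7,j=1): S=62.2417, K−S=59.2683, hold=56.7893 ⇒ V=59.2683 exercise | (k=7,j=2): S=85.2172, K−S=36.2928, hold=33.8138 ⇒ V=36.2928 exercise | (k=7,j=3): S=116.6738, K−S=4.8362, hold=10.1035 ⇒ V=10.1035 continue | (k=7,j=4): S=159.7421, K−S=0.0000, hold=0.0000 ⇒ V=0.0000 continue | (k=7,j=5): S=218.7083, K−S=0.0000, hold=0.0000 ⇒ V=0.0000 continue | (k=7,j=6): S=299.4410, K−S=0.0000, hold=0.0000 ⇒ V=0.0000 continue | (k=7,j=7): S=409.9750, K−S=0.0000, hold=0.0000 ⇒ V=0.0000 continue  boundary S*=85.2172
step 6: (k=6,j=0): S=53.1935, K−S=68.3165, hold=65.8376 ⇒ V=68.3165 exercise | (k=6,j=1): S=72.8290, K−S=48.6810, hold=46.2020 ⇒ V=48.6810 exercise | (k=6,j=2): S=99.7127, K−S=21.7973, hold=22.0367 ⇒ V=22.0367 continue | (k=6,j=3): S=136.5200, K−S=0.0000, hold=4.6832 ⇒ V=4.6832 continue | (k=6,j=4): S=186.9142, K−S=0.0000, hold=0.0000 ⇒ V=0.0000 continue | (k=6,j=5): S=255.9106, K−S=0.0000, hold=0.0000 ⇒ V=0.0000 continue | (k=6,j=6): S=350.3760, K−S=0.0000, hold=0.0000 ⇒ V=0.0000 continue  boundary S*=72.8290
step 5: (k=5,j=0): S=62.2417, K−S=59.2683, hold=56.7893 ⇒ V=59.2683 exercise | (k=5,j=1): S=85.2172, K−S=36.2928, hold=33.9373 ⇒ V=36.2928 exercise | (k=5,j=2): S=116.6738, K−S=4.8362, hold=12.6314 ⇒ V=12.6314 continue | (k=5,j=3): S=159.7421, K−S=0.0000, hold=2.1708 ⇒ V=2.1708 continue | (k=5,j=4): S=218.7083, K−S=0.0000, hold=0.0000 ⇒ V=0.0000 continue | (k=5,j=5): S=299.4410, K−S=0.0000, hold=0.0000 ⇒ V=0.0000 continue  boundary S*=85.2172
step 4: (k=4,j=0): S=72.8290, K−S=48.6810, hold=46.2020 ⇒ V=48.6810 exercise | (k=4,j=1): S=99.7127, K−S=21.7973, hold=23.3413 ⇒ V=23.3413 continue | (k=4,j=2): S=136.5200, K−S=0.0000, hold=6.9752 ⇒ V=6.9752 continue | (k=4,j=3): S=186.9142, K−S=0.0000, hold=1.0062 ⇒ V=1.0062 continue | (k=4,j=4): S=255.9106, K−S=0.0000, hold=0.0000 ⇒ V=0.0000 continue  boundary S*=72.8290
step 3: (k=3,j=0): S=85.2172, K−S=36.2928, hold=34.6106 ⇒ V=36.2928 exercise | (k=3,j=1): S=116.6738, K−S=4.8362, hold=14.4189 ⇒ V=14.4189 continue | (k=3,j=2): S=159.7421, K−S=0.0000, hold=3.7524 ⇒ V=3.7524 continue | (k=3,j=3): S=218.7083, K−S=0.0000, hold=0.4664 ⇒ V=0.4664 continue  boundary S*=85.2172
step 2: (k=2,j=0): S=99.7127, K−S=21.7973, hold=24.2638 ⇒ V=24.2638 continue | (k=2,j=1): S=136.5200, K−S=0.0000, hold=8.6200 ⇒ V=8.6200 continue | (k=2,j=2): S=186.9142, K−S=0.0000, hold=1.9800 ⇒ V=1.9800 continue  boundary S*=-
step 1: (k=1,j=0): S=116.6738, K−S=4.8362, hold=15.6954 ⇒ V=15.6954 continue | (k=1,j=1): S=159.7421, K−S=0.0000, hold=5.0174 ⇒ V=5.0174 continue  boundary S*=-
step 0: (k=0,j=0): S=136.5200, K−S=0.0000, hold=9.8645 ⇒ V=9.8645 continue  boundary S*=-

price = 9.8645
boundary = - - - 85.2172 72.8290 85.2172 72.8290 85.2172
tree:
9.8645
15.6954 5.0174
24.2638 8.6200 1.9800
36.2928 14.4189 3.7524 0.4664
48.6810 23.3413 6.9752 1.0062 0.0000
59.2683 36.2928 12.6314 2.1708 0.0000 0.0000
68.3165 48.6810 22.0367 4.6832 0.0000 0.0000 0.0000
76.0494 59.2683 36.2928 10.1035 0.0000 0.0000 0.0000 0.0000
82.6581 68.3165 48.6810 21.7973 0.0000 0.0000 0.0000 0.0000 0.0000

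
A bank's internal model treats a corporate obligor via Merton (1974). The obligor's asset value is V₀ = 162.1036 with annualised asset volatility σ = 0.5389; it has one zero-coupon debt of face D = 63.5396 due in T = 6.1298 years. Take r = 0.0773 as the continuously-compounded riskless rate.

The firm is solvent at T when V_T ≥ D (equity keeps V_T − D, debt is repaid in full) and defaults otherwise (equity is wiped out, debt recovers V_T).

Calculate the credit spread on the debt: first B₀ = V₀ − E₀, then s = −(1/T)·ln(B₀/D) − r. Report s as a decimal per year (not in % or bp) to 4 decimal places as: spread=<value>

spread=0.0313

Work the structural quantities from V₀ = 162.1036 against face 63.5396:
d₁ = [ln(V₀/D) + (r + σ²/2)T] / (σ√T)
   = [ln(162.1036/63.5396) + (0.0773 + 0.5·0.5389²)·6.1298] / (0.5389·√6.1298)
   = [0.936572 + 1.363921] / 1.334232 = 1.724208
d₂ = d₁ − σ√T = 1.724208 − 1.334232 = 0.389976
N(d₁) = 0.957665,  N(d₂) = 0.651723,  e^(−rT) = 0.622611
E₀ = V₀·N(d₁) − D·e^(−rT)·N(d₂)
   = 162.1036·0.957665 − 63.5396·0.622611·0.651723 = 129.458472
B₀ = V₀ − E₀ = 162.1036 − 129.458472 = 32.645128
spread = −(1/T)·ln(B₀/D) − r = −(1/6.1298)·ln(32.645128/63.5396) − 0.0773 = 0.03134428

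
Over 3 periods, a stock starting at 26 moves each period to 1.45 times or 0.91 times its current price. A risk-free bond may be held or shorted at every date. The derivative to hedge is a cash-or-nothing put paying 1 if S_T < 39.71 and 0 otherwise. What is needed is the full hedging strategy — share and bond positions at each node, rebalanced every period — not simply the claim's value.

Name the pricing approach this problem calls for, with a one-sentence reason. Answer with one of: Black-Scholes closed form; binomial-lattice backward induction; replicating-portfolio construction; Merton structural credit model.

Key observation: what is demanded is not a single number but the (Δ, B) position at each node of the 1.45/0.91 tree starting at 26; constructing those positions is the replicating-portfolio method.

framework: replicating-portfolio construction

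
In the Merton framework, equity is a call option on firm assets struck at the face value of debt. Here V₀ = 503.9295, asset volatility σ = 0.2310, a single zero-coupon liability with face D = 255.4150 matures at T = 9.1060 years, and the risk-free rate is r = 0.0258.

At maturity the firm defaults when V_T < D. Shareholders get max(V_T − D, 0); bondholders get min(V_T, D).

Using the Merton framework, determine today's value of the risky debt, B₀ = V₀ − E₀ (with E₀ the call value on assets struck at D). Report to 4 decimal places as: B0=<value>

B0=192.4726

With assets at 503.9295 and a single debt payment of 255.4150 at 9.1060 years:
d₁ = [ln(V₀/D) + (r + σ²/2)T] / (σ√T)
   = [ln(503.9295/255.4150) + (0.0258 + 0.5·0.2310²)·9.1060] / (0.2310·√9.1060)
   = [0.679547 + 0.477887] / 0.697069 = 1.660430
d₂ = d₁ − σ√T = 1.660430 − 0.697069 = 0.963361
N(d₁) = 0.951586,  N(d₂) = 0.832317,  e^(−rT) = 0.790622
E₀ = V₀·N(d₁) − D·e^(−rT)·N(d₂)
   = 503.9295·0.951586 − 255.4150·0.790622·0.832317 = 311.456857
B₀ = V₀ − E₀ = 503.9295 − 311.456857 = 192.472643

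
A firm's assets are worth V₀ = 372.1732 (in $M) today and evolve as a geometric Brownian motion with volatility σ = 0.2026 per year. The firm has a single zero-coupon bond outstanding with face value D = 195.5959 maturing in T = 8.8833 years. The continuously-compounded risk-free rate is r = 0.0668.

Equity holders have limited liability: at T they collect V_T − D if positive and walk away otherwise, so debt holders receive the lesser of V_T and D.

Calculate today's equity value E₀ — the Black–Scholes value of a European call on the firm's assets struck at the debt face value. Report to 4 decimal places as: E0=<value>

Work the structural quantities from V₀ = 372.1732 against face 195.5959:
d₁ = [ln(V₀/D) + (r + σ²/2)T] / (σ√T)
   = [ln(372.1732/195.5959) + (0.0668 + 0.5·0.2026²)·8.8833] / (0.2026·√8.8833)
   = [0.643309 + 0.775720] / 0.603847 = 2.349982
d₂ = d₁ − σ√T = 2.349982 − 0.603847 = 1.746135
N(d₁) = 0.990613,  N(d₂) = 0.959606,  e^(−rT) = 0.552443
E₀ = V₀·N(d₁) − D·e^(−rT)·N(d₂)
   = 372.1732·0.990613 − 195.5959·0.552443·0.959606 = 264.988671

E0=264.9887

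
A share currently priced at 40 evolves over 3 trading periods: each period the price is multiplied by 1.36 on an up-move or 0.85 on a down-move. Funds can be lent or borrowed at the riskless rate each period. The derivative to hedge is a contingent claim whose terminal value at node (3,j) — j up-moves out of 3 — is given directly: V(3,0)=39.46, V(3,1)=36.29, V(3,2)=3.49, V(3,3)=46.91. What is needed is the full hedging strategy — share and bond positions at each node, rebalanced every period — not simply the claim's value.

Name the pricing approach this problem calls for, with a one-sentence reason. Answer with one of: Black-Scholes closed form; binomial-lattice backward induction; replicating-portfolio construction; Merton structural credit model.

Key observation: since the answer must list Δ and B at each node of the 1.36/0.85 lattice on 40, the replicating-portfolio method — solving the two-state system at every node — is the one that applies.

framework: replicating-portfolio construction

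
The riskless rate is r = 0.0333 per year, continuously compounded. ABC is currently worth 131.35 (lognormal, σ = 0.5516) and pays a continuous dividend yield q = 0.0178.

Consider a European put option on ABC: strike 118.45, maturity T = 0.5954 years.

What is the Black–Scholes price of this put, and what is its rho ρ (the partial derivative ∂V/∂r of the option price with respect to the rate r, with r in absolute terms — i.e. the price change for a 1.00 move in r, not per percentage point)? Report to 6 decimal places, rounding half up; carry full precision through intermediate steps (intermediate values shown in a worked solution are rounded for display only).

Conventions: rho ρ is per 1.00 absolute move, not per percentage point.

σ√T = 0.5516·√0.5954 = 0.425627
d₁ = (ln(S/K) + (r−q+σ²/2)T) / (σ√T) = (ln(131.35/118.45) + (0.0333−0.0178+0.5516²/2)·0.5954) / 0.425627 = (0.103375 + 0.099808) / 0.425627 = 0.477372
d₂ = d₁ − σ√T = 0.477372 − 0.425627 = 0.051746
e^{−rT} = 0.980368
e^{−qT} = 0.989458
N(−d₁) = 0.316549,  N(−d₂) = 0.479366
Put price V = K·e^{−rT}·N(−d₂) − S·e^{−qT}·N(−d₁) = 55.666168 − 41.140325 = 14.525842
ρ = −K·T·e^{−rT}·N(−d₂) = -33.143636

price = 14.525842
ρ = -33.143636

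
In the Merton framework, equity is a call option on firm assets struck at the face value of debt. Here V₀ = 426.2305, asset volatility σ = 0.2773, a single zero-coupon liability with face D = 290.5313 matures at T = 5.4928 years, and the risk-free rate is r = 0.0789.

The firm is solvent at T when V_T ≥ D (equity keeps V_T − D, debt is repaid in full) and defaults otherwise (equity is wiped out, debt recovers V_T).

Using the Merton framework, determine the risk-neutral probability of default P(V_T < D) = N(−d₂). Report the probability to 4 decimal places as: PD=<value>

With assets at 426.2305 and a single debt payment of 290.5313 at 5.4928 years:
d₁ = [ln(V₀/D) + (r + σ²/2)T] / (σ√T)
   = [ln(426.2305/290.5313) + (0.0789 + 0.5·0.2773²)·5.4928] / (0.2773·√5.4928)
   = [0.383269 + 0.644567] / 0.649900 = 1.581529
d₂ = d₁ − σ√T = 1.581529 − 0.649900 = 0.931628
risk-neutral PD = N(−d₂) = N(-0.931628) = 0.175764

PD=0.1758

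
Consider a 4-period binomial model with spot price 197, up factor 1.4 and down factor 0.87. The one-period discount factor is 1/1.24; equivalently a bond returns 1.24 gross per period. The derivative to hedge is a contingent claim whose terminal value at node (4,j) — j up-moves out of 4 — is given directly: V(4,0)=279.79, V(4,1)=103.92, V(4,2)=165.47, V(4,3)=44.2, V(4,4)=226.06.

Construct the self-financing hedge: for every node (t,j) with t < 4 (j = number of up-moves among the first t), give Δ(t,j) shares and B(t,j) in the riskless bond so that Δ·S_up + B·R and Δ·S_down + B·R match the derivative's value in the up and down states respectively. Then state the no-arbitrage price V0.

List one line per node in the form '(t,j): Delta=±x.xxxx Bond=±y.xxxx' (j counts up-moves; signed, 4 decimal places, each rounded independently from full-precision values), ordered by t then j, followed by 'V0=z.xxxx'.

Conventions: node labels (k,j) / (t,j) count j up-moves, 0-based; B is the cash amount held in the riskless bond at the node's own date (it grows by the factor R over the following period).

(0,0): Delta=0.0766 Bond=38.3052
(1,0): Delta=-0.3522 Bond=120.9919
(1,1): Delta=0.1919 Bond=15.7175
(2,0): Delta=-0.1033 Bond=112.9237
(2,1): Delta=-0.4190 Bond=166.0759
(2,2): Delta=0.3560 Bond=-43.8989
(3,0): Delta=-2.5579 Bond=458.4534
(3,1): Delta=0.5563 Bond=2.3267
(3,2): Delta=-0.6811 Bond=293.9805
(3,3): Delta=0.6348 Bond=-205.1007
V0=53.4041

No-arbitrage ⇒ martingale measure with p* = (R−d)/(u−d) = 0.6981.
Terminal payoffs: V(4,0)=279.7900, V(4,1)=103.9200, V(4,2)=165.4700, V(4,3)=44.2000, V(4,4)=226.0600
  t=3,j=0: stock 129.7251 → up 181.6151 (V=103.9200), down 112.8608 (V=279.7900). Price 126.6233; hedge Δ=-2.5579, bond B=458.4534.
  t=3,j=1: stock 208.7530 → up 292.2542 (V=165.4700), down 181.6151 (V=103.9200). Price 118.4588; hedge Δ=0.5563, bond B=2.3267.
  t=3,j=2: stock 335.9244 → up 470.2942 (V=44.2000), down 292.2542 (V=165.4700). Price 65.1692; hedge Δ=-0.6811, bond B=293.9805.
  t=3,j=3: stock 540.5680 → up 756.7952 (V=226.0600), down 470.2942 (V=44.2000). Price 138.0313; hedge Δ=0.6348, bond B=-205.1007.
  t=2,j=0: stock 149.1093 → up 208.7530 (V=118.4588), down 129.7251 (V=126.6233). Price 97.5190; hedge Δ=-0.1033, bond B=112.9237.
  t=2,j=1: stock 239.9460 → up 335.9244 (V=65.1692), down 208.7530 (V=118.4588). Price 65.5295; hedge Δ=-0.4190, bond B=166.0759.
  t=2,j=2: stock 386.1200 → up 540.5680 (V=138.0313), down 335.9244 (V=65.1692). Price 93.5768; hedge Δ=0.3560, bond B=-43.8989.
  t=1,j=0: stock 171.3900 → up 239.9460 (V=65.5295), down 149.1093 (V=97.5190). Price 60.6344; hedge Δ=-0.3522, bond B=120.9919.
  t=1,j=1: stock 275.8000 → up 386.1200 (V=93.5768), down 239.9460 (V=65.5295). Price 68.6369; hedge Δ=0.1919, bond B=15.7175.
  t=0,j=0: stock 197.0000 → up 275.8000 (V=68.6369), down 171.3900 (V=60.6344). Price 53.4041; hedge Δ=0.0766, bond B=38.3052.
As a check, the time-0 holding Δ(0,0)·S0 + B(0,0) comes to 53.4041 — exactly V0.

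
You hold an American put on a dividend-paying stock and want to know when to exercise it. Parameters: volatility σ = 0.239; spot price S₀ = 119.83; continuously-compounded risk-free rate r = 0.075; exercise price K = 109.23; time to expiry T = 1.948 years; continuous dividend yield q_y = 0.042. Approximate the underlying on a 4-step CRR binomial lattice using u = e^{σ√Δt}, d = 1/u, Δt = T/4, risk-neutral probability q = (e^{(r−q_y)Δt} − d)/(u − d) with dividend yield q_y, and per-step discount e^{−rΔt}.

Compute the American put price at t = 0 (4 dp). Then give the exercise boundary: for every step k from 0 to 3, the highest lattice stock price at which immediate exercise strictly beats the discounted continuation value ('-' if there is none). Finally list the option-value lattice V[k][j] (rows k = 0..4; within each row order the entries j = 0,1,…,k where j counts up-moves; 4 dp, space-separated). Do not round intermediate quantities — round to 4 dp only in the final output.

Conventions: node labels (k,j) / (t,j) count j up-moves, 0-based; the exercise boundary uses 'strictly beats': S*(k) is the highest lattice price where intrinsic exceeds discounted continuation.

Δt=0.48700  u=1.18150  d=0.84638  q=0.50674  discount=0.96413
step 4 (expiry): payoffs max(K−S,0) = 47.7368 23.3887 0.0000 0.0000 0.0000
step 3: (k=3,j=0): S=72.6543, K−S=36.5757, hold=34.1290 ⇒ V=36.5757 exercise | (k=3,j=1): S=101.4217, K−S=7.8083, hold=11.1229 ⇒ V=11.1229 continue | (k=3,j=2): S=141.5795, K−S=0.0000, hold=0.0000 ⇒ V=0.0000 continue | (k=3,j=3): S=197.6376, K−S=0.0000, hold=0.0000 ⇒ V=0.0000 continue  boundary S*=72.6543
step 2: (k=2,j=0): S=85.8413, K−S=23.3887, hold=22.8284 ⇒ V=23.3887 exercise | (k=2,j=1): S=119.8300, K−S=0.0000, hold=5.2897 ⇒ V=5.2897 continue | (k=2,j=2): S=167.2765, K−S=0.0000, hold=0.0000 ⇒ V=0.0000 continue  boundary S*=85.8413
step 1: (k=1,j=0): S=101.4217, K−S=7.8083, hold=13.7073 ⇒ V=13.7073 continue | (k=1,j=1): S=141.5795, K−S=0.0000, hold=2.5156 ⇒ V=2.5156 continue  boundary S*=-
step 0: (k=0,j=0): S=119.8300, K−S=0.0000, hold=7.7477 ⇒ V=7.7477 continue  boundary S*=-

price = 7.7477
boundary = - - 85.8413 72.6543
tree:
7.7477
13.7073 2.5156
23.3887 5.2897 0.0000
36.5757 11.1229 0.0000 0.0000
47.7368 23.3887 0.0000 0.0000 0.0000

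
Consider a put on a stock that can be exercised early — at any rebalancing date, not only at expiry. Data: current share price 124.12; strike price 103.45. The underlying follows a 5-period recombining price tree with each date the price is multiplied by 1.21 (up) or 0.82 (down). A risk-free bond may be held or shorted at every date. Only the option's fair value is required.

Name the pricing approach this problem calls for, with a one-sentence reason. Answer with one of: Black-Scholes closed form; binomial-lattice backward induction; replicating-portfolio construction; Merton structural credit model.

framework: binomial-lattice backward induction

Key observation: with exercise allowed before expiry on a discrete up/down model (5 steps from spot 124.12), the strike-103.45 put's value must be rolled back through the tree testing early exercise at each node.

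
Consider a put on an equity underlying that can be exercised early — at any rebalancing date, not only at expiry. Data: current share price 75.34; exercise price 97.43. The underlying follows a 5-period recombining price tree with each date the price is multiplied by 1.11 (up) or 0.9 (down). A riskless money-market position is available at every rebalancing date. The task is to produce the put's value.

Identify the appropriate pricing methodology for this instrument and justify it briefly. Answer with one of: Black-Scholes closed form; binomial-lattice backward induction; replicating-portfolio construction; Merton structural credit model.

Key observation: the exercise right at every one of the 5 steps is what matters: each node needs max(97.43 − S, continuation), which only the stepwise tree valuation starting from spot 75.34 delivers.

framework: binomial-lattice backward induction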